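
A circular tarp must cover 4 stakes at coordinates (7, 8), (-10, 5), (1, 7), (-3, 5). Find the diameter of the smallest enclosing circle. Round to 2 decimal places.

A smallest enclosing disk is always determined by at most three of the input points on its boundary.
The farthest pair is (7, 8)–(-10, 5) with squared distance 298. The circle on this segment as diameter has centre (-1.5, 6.5) and r² = 298/4 = 74.5.
Check (1, 7): distance² to centre = 6.5 ≤ 74.5, so it lies inside.
All remaining points lie in this disk, and no smaller disk contains both endpoints, so this is the minimum enclosing circle.
Diameter = 2r = 2√(74.5) ≈ 17.26.

17.26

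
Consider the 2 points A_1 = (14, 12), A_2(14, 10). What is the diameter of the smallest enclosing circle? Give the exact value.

The smallest circle enclosing two points has them as diameter endpoints.
Centre = midpoint = (14, 11); r² = |A_1A_2|²/4 = 4/4 = 1.
Diameter = 2r = 2√1 = 2.

2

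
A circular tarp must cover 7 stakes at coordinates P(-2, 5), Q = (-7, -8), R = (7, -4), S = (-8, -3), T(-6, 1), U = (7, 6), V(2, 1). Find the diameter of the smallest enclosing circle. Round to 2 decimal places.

By Welzl's lemma the MEC is supported by two points (diametrically opposite) or three points (on a circumcircle).
The farthest pair is Q–U with squared distance 392. The circle on this segment as diameter has centre (0, -1) and r² = 392/4 = 98.
Check P: distance² to centre = 40 ≤ 98, so it lies inside.
All remaining points lie in this disk, and no smaller disk contains both endpoints, so this is the minimum enclosing circle.
Diameter = 2r = 2√98 ≈ 19.80.

19.80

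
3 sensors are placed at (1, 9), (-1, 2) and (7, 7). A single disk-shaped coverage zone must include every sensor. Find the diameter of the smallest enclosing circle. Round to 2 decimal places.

9.44

Call the three points A, B, C in the order given.
Side lengths²: AB² = 53, AC² = 40, BC² = 89.
Since BC² = 89 < 53 + 40 = 93, the triangle is acute, so the smallest enclosing circle is the circumcircle.
Circumcentre = (133/46, 215/46), r² = 23585/1058.
Diameter = 2r = 2√(23585/1058) ≈ 9.44.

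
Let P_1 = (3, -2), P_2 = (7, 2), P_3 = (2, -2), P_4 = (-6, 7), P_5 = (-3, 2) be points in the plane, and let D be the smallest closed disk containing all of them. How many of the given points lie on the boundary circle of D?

A smallest enclosing disk is always determined by at most three of the input points on its boundary.
The farthest pair is P_2–P_4 with squared distance 194. The circle on this segment as diameter has centre (0.5, 4.5) and r² = 194/4 = 48.5.
Check P_1: distance² to centre = 48.5 ≤ 48.5, so it lies inside.
All remaining points lie in this disk, and no smaller disk contains both endpoints, so this is the minimum enclosing circle.
The points at distance exactly r from the centre are P_1, P_2, P_4 — 3 points.

3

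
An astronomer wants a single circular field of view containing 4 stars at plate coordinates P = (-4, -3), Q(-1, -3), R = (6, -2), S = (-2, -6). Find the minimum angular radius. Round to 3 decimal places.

By Welzl's lemma the MEC is supported by two points (diametrically opposite) or three points (on a circumcircle).
The farthest pair is P–R with squared distance 101. The circle on this segment as diameter has centre (1, -2.5) and r² = 101/4 = 25.25.
Check Q: distance² to centre = 4.25 ≤ 25.25, so it lies inside.
All remaining points lie in this disk, and no smaller disk contains both endpoints, so this is the minimum enclosing circle.
r = √(25.25) ≈ 5.025.

5.025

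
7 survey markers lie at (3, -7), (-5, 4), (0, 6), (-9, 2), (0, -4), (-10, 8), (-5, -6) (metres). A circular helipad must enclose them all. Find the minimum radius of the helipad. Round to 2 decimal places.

The minimum enclosing circle of a finite set is fixed by two of the points (as a diameter) or three (as a circumcircle).
The farthest pair is (3, -7)–(-10, 8) with squared distance 394. The circle on this segment as diameter has centre (-3.5, 0.5) and r² = 394/4 = 98.5.
Check (-5, 4): distance² to centre = 14.5 ≤ 98.5, so it lies inside.
All remaining points lie in this disk, and no smaller disk contains both endpoints, so this is the minimum enclosing circle.
r = √(98.5) ≈ 9.92.

9.92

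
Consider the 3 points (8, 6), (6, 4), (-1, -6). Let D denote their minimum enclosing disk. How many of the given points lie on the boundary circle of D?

Call the three points A, B, C in the order given.
Side lengths²: AB² = 8, AC² = 225, BC² = 149.
Since AC² = 225 ≥ 149 + 8 = 157, the angle opposite AC is not acute, so the smallest enclosing circle has AC as diameter.
Centre = midpoint of AC = (3.5, 0), r² = 225/4 = 56.25.
The points at distance exactly r from the centre are (8, 6), (-1, -6) — 2 points.

2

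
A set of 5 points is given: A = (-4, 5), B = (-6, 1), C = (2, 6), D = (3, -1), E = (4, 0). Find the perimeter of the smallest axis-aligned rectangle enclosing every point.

Width = max x − min x = 4 − (-6) = 10.
Height = max y − min y = 6 − (-1) = 7.
Perimeter = 2(10 + 7) = 34.

34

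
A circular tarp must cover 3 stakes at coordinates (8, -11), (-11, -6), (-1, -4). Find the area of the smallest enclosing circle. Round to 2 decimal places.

303.16

Call the three points A, B, C in the order given.
Side lengths²: AB² = 386, AC² = 130, BC² = 104.
Since AB² = 386 ≥ 130 + 104 = 234, the angle opposite AB is not acute, so the smallest enclosing circle has AB as diameter.
Centre = midpoint of AB = (-1.5, -8.5), r² = 386/4 = 96.5.
Area = π·r² = π·96.5 ≈ 303.16.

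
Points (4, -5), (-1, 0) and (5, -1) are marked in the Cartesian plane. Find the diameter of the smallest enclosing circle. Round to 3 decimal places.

Call the three points A, B, C in the order given.
Side lengths²: AB² = 50, AC² = 17, BC² = 37.
Since AB² = 50 < 37 + 17 = 54, the triangle is acute, so the smallest enclosing circle is the circumcircle.
Circumcentre = (1.7, -2.3), r² = 12.58.
Diameter = 2r = 2√(12.58) ≈ 7.094.

7.094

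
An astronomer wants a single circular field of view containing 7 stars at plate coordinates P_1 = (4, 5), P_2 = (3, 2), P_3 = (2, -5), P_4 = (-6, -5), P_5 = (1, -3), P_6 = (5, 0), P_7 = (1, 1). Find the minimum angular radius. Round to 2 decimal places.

The farthest pair is P_1–P_4 with squared distance 200. The circle on this segment as diameter has centre (-1, 0) and r² = 200/4 = 50.
Check P_2: distance² to centre = 20 ≤ 50, so it lies inside.
All remaining points lie in this disk, and no smaller disk contains both endpoints, so this is the minimum enclosing circle.
r = √50 ≈ 7.07.

7.07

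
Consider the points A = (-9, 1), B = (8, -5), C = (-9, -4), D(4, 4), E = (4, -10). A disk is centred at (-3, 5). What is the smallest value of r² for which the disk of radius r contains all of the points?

274

The required radius is the distance from (-3, 5) to the farthest point.
Squared distances: 52, 221, 117, 50, 274.
Maximum is 274, attained at E.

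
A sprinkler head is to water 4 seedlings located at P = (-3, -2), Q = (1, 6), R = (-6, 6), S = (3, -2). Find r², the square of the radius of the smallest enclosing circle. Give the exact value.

36.25

A smallest enclosing disk is always determined by at most three of the input points on its boundary.
The farthest pair is R–S with squared distance 145. The circle on this segment as diameter has centre (-1.5, 2) and r² = 145/4 = 36.25.
Check P: distance² to centre = 18.25 ≤ 36.25, so it lies inside.
All remaining points lie in this disk, and no smaller disk contains both endpoints, so this is the minimum enclosing circle.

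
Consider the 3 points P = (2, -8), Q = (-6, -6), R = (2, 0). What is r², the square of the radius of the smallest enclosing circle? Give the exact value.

26.5625

Side lengths²: PQ² = 68, PR² = 64, QR² = 100.
Since QR² = 100 < 68 + 64 = 132, the triangle is acute, so the smallest enclosing circle is the circumcircle.
Circumcentre = (-1.25, -4), r² = 26.5625.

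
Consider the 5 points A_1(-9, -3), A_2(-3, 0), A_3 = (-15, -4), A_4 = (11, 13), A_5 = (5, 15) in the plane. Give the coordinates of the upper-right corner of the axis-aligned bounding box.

(11, 15)

x-range [-15, 11], y-range [-4, 15].
The upper-right corner is (11, 15).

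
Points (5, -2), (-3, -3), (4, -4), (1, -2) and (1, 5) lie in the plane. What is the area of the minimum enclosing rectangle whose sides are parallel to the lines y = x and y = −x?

In coordinates u = x + y, v = x − y the rectangle is axis-aligned; the map (x,y)→(u,v) scales areas by 2.
u-values: 3, -6, 0, -1, 6; range = 6 − (-6) = 12.
v-values: 7, 0, 8, 3, -4; range = 8 − (-4) = 12.
Area = (12 × 12) / 2 = 72.

72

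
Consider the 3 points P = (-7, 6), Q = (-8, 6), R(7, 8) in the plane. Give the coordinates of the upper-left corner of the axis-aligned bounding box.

x-range [-8, 7], y-range [6, 8].
The upper-left corner is (-8, 8).

(-8, 8)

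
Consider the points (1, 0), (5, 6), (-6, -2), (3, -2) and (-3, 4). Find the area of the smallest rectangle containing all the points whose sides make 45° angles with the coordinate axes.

In coordinates u = x + y, v = x − y the rectangle is axis-aligned; the map (x,y)→(u,v) scales areas by 2.
u-values: 1, 11, -8, 1, 1; range = 11 − (-8) = 19.
v-values: 1, -1, -4, 5, -7; range = 5 − (-7) = 12.
Area = (19 × 12) / 2 = 114.

114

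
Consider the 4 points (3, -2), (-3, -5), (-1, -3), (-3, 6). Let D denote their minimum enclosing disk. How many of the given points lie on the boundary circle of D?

3

By Welzl's lemma the MEC is supported by two points (diametrically opposite) or three points (on a circumcircle).
The minimum enclosing circle is determined by three boundary points: (3, -2), (-3, -5), (-3, 6).
Their circumcentre is (-2, 0.5) with r² = 31.25.
The farthest remaining point (-1, -3) is at distance² 13.25 ≤ 31.25.
The points at distance exactly r from the centre are (3, -2), (-3, -5), (-3, 6) — 3 points.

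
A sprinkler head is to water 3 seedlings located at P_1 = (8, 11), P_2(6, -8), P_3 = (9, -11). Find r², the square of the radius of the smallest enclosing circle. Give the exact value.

Side lengths²: P_1P_2² = 365, P_1P_3² = 485, P_2P_3² = 18.
Since P_1P_3² = 485 ≥ 365 + 18 = 383, the angle opposite P_1P_3 is not acute, so the smallest enclosing circle has P_1P_3 as diameter.
Centre = midpoint of P_1P_3 = (8.5, 0), r² = 485/4 = 121.25.

121.25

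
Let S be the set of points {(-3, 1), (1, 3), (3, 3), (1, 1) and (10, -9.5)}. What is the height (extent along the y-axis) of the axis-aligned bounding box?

12.5

max y = 3, min y = -9.5, so height = 12.5.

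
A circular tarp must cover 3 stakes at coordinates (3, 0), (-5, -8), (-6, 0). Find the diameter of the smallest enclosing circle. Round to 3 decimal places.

Call the three points A, B, C in the order given.
Side lengths²: AB² = 128, AC² = 81, BC² = 65.
Since AB² = 128 < 81 + 65 = 146, the triangle is acute, so the smallest enclosing circle is the circumcircle.
Circumcentre = (-1.5, -3.5), r² = 32.5.
Diameter = 2r = 2√(32.5) ≈ 11.402.

11.402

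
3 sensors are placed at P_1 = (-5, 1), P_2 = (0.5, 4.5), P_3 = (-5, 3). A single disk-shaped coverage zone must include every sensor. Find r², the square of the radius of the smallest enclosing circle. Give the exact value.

10.625

Side lengths²: P_1P_2² = 42.5, P_1P_3² = 4, P_2P_3² = 32.5.
Since P_1P_2² = 42.5 ≥ 32.5 + 4 = 36.5, the angle opposite P_1P_2 is not acute, so the smallest enclosing circle has P_1P_2 as diameter.
Centre = midpoint of P_1P_2 = (-2.25, 2.75), r² = 42.5/4 = 10.625.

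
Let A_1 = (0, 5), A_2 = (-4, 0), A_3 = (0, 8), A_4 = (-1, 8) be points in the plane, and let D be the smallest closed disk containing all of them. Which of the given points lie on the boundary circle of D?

A_2, A_3

By Welzl's lemma the MEC is supported by two points (diametrically opposite) or three points (on a circumcircle).
The farthest pair is A_2–A_3 with squared distance 80. The circle on this segment as diameter has centre (-2, 4) and r² = 80/4 = 20.
Check A_1: distance² to centre = 5 ≤ 20, so it lies inside.
All remaining points lie in this disk, and no smaller disk contains both endpoints, so this is the minimum enclosing circle.
The points at distance exactly r from the centre are A_2, A_3 — 2 points.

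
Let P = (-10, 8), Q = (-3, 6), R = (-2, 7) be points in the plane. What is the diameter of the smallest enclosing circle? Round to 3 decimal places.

8.062

Side lengths²: PQ² = 53, PR² = 65, QR² = 2.
Since PR² = 65 ≥ 53 + 2 = 55, the angle opposite PR is not acute, so the smallest enclosing circle has PR as diameter.
Centre = midpoint of PR = (-6, 7.5), r² = 65/4 = 16.25.
Diameter = 2r = 2√(16.25) ≈ 8.062.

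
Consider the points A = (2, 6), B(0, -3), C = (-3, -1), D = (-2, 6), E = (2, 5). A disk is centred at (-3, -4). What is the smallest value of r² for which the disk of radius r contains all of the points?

The required radius is the distance from (-3, -4) to the farthest point.
Squared distances: 125, 10, 9, 101, 106.
Maximum is 125, attained at A.

125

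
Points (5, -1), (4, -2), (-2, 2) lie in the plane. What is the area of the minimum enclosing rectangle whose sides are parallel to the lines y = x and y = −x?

20

In coordinates u = x + y, v = x − y the rectangle is axis-aligned; the map (x,y)→(u,v) scales areas by 2.
u-values: 4, 2, 0; range = 4 − 0 = 4.
v-values: 6, 6, -4; range = 6 − (-4) = 10.
Area = (4 × 10) / 2 = 20.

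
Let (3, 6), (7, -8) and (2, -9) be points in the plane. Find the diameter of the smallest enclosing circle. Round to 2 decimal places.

15.08

Call the three points A, B, C in the order given.
Side lengths²: AB² = 212, AC² = 226, BC² = 26.
Since AC² = 226 < 212 + 26 = 238, the triangle is acute, so the smallest enclosing circle is the circumcircle.
Circumcentre = (115/37, -57/37), r² = 77857/1369.
Diameter = 2r = 2√(77857/1369) ≈ 15.08.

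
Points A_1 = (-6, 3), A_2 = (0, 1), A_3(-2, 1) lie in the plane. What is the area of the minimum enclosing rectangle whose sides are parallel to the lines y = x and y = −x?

16

In coordinates u = x + y, v = x − y the rectangle is axis-aligned; the map (x,y)→(u,v) scales areas by 2.
u-values: -3, 1, -1; range = 1 − (-3) = 4.
v-values: -9, -1, -3; range = -1 − (-9) = 8.
Area = (4 × 8) / 2 = 16.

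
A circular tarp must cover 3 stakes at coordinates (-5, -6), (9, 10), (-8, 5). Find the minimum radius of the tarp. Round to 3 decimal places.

10.630

Call the three points A, B, C in the order given.
Side lengths²: AB² = 452, AC² = 130, BC² = 314.
Since AB² = 452 ≥ 314 + 130 = 444, the angle opposite AB is not acute, so the smallest enclosing circle has AB as diameter.
Centre = midpoint of AB = (2, 2), r² = 452/4 = 113.
r = √113 ≈ 10.630.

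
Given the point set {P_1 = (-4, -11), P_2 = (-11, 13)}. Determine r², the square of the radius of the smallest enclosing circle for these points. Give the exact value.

The smallest circle enclosing two points has them as diameter endpoints.
Centre = midpoint = (-7.5, 1); r² = |P_1P_2|²/4 = 625/4 = 156.25.

156.25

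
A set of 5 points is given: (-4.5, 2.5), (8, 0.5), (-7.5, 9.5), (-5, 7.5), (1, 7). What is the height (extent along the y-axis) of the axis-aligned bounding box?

9

max y = 9.5, min y = 0.5, so height = 9.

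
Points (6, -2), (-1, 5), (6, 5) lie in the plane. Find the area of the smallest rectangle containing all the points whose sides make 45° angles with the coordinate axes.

49

In coordinates u = x + y, v = x − y the rectangle is axis-aligned; the map (x,y)→(u,v) scales areas by 2.
u-values: 4, 4, 11; range = 11 − 4 = 7.
v-values: 8, -6, 1; range = 8 − (-6) = 14.
Area = (7 × 14) / 2 = 49.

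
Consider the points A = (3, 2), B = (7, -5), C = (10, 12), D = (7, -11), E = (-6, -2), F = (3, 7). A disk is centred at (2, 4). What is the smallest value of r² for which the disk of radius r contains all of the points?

The required radius is the distance from (2, 4) to the farthest point.
Squared distances: 5, 106, 128, 250, 100, 10.
Maximum is 250, attained at D.

250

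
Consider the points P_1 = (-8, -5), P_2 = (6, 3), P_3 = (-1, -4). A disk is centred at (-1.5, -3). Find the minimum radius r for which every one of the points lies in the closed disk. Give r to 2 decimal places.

9.60

The required radius is the distance from (-1.5, -3) to the farthest point.
Squared distances: 46.25, 92.25, 1.25.
Maximum is 92.25, attained at P_2.
r = √(92.25) ≈ 9.60.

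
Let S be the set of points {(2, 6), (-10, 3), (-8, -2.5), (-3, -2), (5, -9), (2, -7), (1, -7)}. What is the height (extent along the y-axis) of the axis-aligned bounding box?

max y = 6, min y = -9, so height = 15.

15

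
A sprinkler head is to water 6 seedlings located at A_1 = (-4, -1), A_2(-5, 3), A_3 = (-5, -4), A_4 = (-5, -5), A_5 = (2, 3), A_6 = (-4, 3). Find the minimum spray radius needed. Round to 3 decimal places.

The farthest pair is A_4–A_5 with squared distance 113. The circle on this segment as diameter has centre (-1.5, -1) and r² = 113/4 = 28.25.
Check A_1: distance² to centre = 6.25 ≤ 28.25, so it lies inside.
All remaining points lie in this disk, and no smaller disk contains both endpoints, so this is the minimum enclosing circle.
r = √(28.25) ≈ 5.315.

5.315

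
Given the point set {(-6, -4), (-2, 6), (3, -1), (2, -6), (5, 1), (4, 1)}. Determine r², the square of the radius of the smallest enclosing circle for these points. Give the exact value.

4930/121

The minimum enclosing circle is determined by three boundary points: (-6, -4), (-2, 6), (2, -6).
Their circumcentre is (-9/11, -3/11) with r² = 4930/121.
The farthest remaining point (5, 1) is at distance² 4292/121 ≤ 4930/121.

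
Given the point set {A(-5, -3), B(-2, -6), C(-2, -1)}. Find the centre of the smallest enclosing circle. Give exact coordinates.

(-2.5, -3.5)

Side lengths²: AB² = 18, AC² = 13, BC² = 25.
Since BC² = 25 < 18 + 13 = 31, the triangle is acute, so the smallest enclosing circle is the circumcircle.
Circumcentre = (-2.5, -3.5), r² = 6.5.
Centre = (-2.5, -3.5).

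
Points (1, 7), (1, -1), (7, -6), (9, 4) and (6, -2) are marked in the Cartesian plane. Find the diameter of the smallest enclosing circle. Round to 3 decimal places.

14.318

The minimum enclosing circle of a finite set is fixed by two of the points (as a diameter) or three (as a circumcircle).
The farthest pair is (1, 7)–(7, -6) with squared distance 205. The circle on this segment as diameter has centre (4, 0.5) and r² = 205/4 = 51.25.
Check (1, -1): distance² to centre = 11.25 ≤ 51.25, so it lies inside.
All remaining points lie in this disk, and no smaller disk contains both endpoints, so this is the minimum enclosing circle.
Diameter = 2r = 2√(51.25) ≈ 14.318.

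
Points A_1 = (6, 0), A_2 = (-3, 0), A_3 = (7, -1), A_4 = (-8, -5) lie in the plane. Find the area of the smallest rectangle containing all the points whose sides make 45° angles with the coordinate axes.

104.5

In coordinates u = x + y, v = x − y the rectangle is axis-aligned; the map (x,y)→(u,v) scales areas by 2.
u-values: 6, -3, 6, -13; range = 6 − (-13) = 19.
v-values: 6, -3, 8, -3; range = 8 − (-3) = 11.
Area = (19 × 11) / 2 = 104.5.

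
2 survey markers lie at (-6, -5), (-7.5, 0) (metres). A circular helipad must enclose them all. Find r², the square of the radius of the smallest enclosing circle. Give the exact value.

The smallest circle enclosing two points has them as diameter endpoints.
Centre = midpoint = (-6.75, -2.5); r² = |(-6, -5)−(-7.5, 0)|²/4 = 27.25/4 = 6.8125.

6.8125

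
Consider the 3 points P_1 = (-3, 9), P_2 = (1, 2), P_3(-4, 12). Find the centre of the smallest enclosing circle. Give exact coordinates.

Side lengths²: P_1P_2² = 65, P_1P_3² = 10, P_2P_3² = 125.
Since P_2P_3² = 125 ≥ 65 + 10 = 75, the angle opposite P_2P_3 is not acute, so the smallest enclosing circle has P_2P_3 as diameter.
Centre = midpoint of P_2P_3 = (-1.5, 7), r² = 125/4 = 31.25.
Centre = (-1.5, 7).

(-1.5, 7)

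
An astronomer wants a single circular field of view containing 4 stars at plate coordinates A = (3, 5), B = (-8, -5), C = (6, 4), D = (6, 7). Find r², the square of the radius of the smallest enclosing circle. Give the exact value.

85

By Welzl's lemma the MEC is supported by two points (diametrically opposite) or three points (on a circumcircle).
The farthest pair is B–D with squared distance 340. The circle on this segment as diameter has centre (-1, 1) and r² = 340/4 = 85.
Check A: distance² to centre = 32 ≤ 85, so it lies inside.
All remaining points lie in this disk, and no smaller disk contains both endpoints, so this is the minimum enclosing circle.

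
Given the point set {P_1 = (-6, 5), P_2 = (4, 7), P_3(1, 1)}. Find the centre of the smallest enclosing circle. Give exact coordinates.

Side lengths²: P_1P_2² = 104, P_1P_3² = 65, P_2P_3² = 45.
Since P_1P_2² = 104 < 65 + 45 = 110, the triangle is acute, so the smallest enclosing circle is the circumcircle.
Circumcentre = (-17/18, 103/18), r² = 4225/162.
Centre = (-17/18, 103/18).

(-17/18, 103/18)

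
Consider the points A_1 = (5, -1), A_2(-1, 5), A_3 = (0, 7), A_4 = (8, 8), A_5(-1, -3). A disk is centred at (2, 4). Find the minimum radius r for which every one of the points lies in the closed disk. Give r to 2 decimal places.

The required radius is the distance from (2, 4) to the farthest point.
Squared distances: 34, 10, 13, 52, 58.
Maximum is 58, attained at A_5.
r = √58 ≈ 7.62.

7.62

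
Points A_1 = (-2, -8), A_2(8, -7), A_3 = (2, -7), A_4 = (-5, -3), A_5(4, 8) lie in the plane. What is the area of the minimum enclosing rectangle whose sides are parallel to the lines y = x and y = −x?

In coordinates u = x + y, v = x − y the rectangle is axis-aligned; the map (x,y)→(u,v) scales areas by 2.
u-values: -10, 1, -5, -8, 12; range = 12 − (-10) = 22.
v-values: 6, 15, 9, -2, -4; range = 15 − (-4) = 19.
Area = (22 × 19) / 2 = 209.

209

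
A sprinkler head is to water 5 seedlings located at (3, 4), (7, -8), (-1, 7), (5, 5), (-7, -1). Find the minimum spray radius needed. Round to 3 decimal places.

By Welzl's lemma the MEC is supported by two points (diametrically opposite) or three points (on a circumcircle).
The minimum enclosing circle is determined by three boundary points: (7, -8), (-1, 7), (-7, -1).
Their circumcentre is (18/11, -27/22) with r² = 36125/484.
The farthest remaining point (5, 5) is at distance² 24245/484 ≤ 36125/484.
r = √(36125/484) ≈ 8.639.

8.639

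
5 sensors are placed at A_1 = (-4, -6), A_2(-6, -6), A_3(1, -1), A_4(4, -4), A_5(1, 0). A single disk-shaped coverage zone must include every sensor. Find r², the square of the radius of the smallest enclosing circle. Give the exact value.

27625/1058

The minimum enclosing circle of a finite set is fixed by two of the points (as a diameter) or three (as a circumcircle).
The minimum enclosing circle is determined by three boundary points: A_2, A_4, A_5.
Their circumcentre is (-49/46, -215/46) with r² = 27625/1058.
The farthest remaining point A_3 is at distance² 18793/1058 ≤ 27625/1058.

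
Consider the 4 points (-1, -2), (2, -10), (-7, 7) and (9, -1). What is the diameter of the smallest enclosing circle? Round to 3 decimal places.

19.616

The minimum enclosing circle of a finite set is fixed by two of the points (as a diameter) or three (as a circumcircle).
The minimum enclosing circle is determined by three boundary points: (2, -10), (-7, 7), (9, -1).
Their circumcentre is (-0.8, -0.6) with r² = 96.2.
The farthest remaining point (-1, -2) is at distance² 2 ≤ 96.2.
Diameter = 2r = 2√(96.2) ≈ 19.616.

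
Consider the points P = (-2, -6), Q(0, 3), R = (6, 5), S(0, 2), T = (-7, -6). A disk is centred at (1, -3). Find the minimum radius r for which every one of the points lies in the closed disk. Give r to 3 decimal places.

9.434

The required radius is the distance from (1, -3) to the farthest point.
Squared distances: 18, 37, 89, 26, 73.
Maximum is 89, attained at R.
r = √89 ≈ 9.434.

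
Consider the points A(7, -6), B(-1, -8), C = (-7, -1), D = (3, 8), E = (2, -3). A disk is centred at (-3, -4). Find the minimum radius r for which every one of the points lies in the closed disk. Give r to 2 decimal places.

The required radius is the distance from (-3, -4) to the farthest point.
Squared distances: 104, 20, 25, 180, 26.
Maximum is 180, attained at D.
r = √180 ≈ 13.42.

13.42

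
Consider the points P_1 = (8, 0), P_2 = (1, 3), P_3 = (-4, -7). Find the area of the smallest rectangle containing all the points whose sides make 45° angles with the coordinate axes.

In coordinates u = x + y, v = x − y the rectangle is axis-aligned; the map (x,y)→(u,v) scales areas by 2.
u-values: 8, 4, -11; range = 8 − (-11) = 19.
v-values: 8, -2, 3; range = 8 − (-2) = 10.
Area = (19 × 10) / 2 = 95.

95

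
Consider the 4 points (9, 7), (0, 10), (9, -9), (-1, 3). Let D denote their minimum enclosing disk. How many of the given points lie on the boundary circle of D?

The farthest pair is (0, 10)–(9, -9) with squared distance 442. The circle on this segment as diameter has centre (4.5, 0.5) and r² = 442/4 = 110.5.
Check (9, 7): distance² to centre = 62.5 ≤ 110.5, so it lies inside.
All remaining points lie in this disk, and no smaller disk contains both endpoints, so this is the minimum enclosing circle.
The points at distance exactly r from the centre are (0, 10), (9, -9) — 2 points.

2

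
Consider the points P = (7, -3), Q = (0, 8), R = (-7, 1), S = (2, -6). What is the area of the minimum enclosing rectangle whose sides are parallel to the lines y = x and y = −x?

In coordinates u = x + y, v = x − y the rectangle is axis-aligned; the map (x,y)→(u,v) scales areas by 2.
u-values: 4, 8, -6, -4; range = 8 − (-6) = 14.
v-values: 10, -8, -8, 8; range = 10 − (-8) = 18.
Area = (14 × 18) / 2 = 126.

126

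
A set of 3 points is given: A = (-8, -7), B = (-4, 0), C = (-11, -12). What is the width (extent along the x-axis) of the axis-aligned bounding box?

7

max x = -4, min x = -11, so width = 7.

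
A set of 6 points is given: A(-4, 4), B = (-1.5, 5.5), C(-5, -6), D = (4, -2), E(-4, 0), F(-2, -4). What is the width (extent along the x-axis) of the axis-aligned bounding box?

max x = 4, min x = -5, so width = 9.

9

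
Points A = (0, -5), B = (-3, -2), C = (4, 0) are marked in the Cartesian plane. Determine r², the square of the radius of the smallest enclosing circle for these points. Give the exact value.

Side lengths²: AB² = 18, AC² = 41, BC² = 53.
Since BC² = 53 < 41 + 18 = 59, the triangle is acute, so the smallest enclosing circle is the circumcircle.
Circumcentre = (11/18, -25/18), r² = 2173/162.

2173/162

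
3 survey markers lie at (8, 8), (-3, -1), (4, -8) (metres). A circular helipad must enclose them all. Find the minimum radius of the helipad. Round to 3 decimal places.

Call the three points A, B, C in the order given.
Side lengths²: AB² = 202, AC² = 272, BC² = 98.
Since AC² = 272 < 202 + 98 = 300, the triangle is acute, so the smallest enclosing circle is the circumcircle.
Circumcentre = (5.2, 0.2), r² = 68.68.
r = √(68.68) ≈ 8.287.

8.287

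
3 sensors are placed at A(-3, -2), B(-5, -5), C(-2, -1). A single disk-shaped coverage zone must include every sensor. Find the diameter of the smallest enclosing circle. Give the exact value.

5

Side lengths²: AB² = 13, AC² = 2, BC² = 25.
Since BC² = 25 ≥ 13 + 2 = 15, the angle opposite BC is not acute, so the smallest enclosing circle has BC as diameter.
Centre = midpoint of BC = (-3.5, -3), r² = 25/4 = 6.25.
Diameter = 2r = 2√(6.25) = 5.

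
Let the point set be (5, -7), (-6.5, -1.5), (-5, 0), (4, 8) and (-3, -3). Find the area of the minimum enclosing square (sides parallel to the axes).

The bounding box has width 11.5 and height 15.
An axis-aligned square enclosing the set must have side ≥ max(width, height).
So the minimum side is max(11.5, 15) = 15.
Area = 15² = 225.

225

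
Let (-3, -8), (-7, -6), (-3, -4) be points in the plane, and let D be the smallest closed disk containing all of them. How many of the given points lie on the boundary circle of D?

Call the three points A, B, C in the order given.
Side lengths²: AB² = 20, AC² = 16, BC² = 20.
Since BC² = 20 < 20 + 16 = 36, the triangle is acute, so the smallest enclosing circle is the circumcircle.
Circumcentre = (-4.5, -6), r² = 6.25.
The points at distance exactly r from the centre are (-3, -8), (-7, -6), (-3, -4) — 3 points.

3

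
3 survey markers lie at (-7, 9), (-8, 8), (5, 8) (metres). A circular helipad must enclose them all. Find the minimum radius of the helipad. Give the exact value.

6.5

Call the three points A, B, C in the order given.
Side lengths²: AB² = 2, AC² = 145, BC² = 169.
Since BC² = 169 ≥ 145 + 2 = 147, the angle opposite BC is not acute, so the smallest enclosing circle has BC as diameter.
Centre = midpoint of BC = (-1.5, 8), r² = 169/4 = 42.25.
r = √(42.25) = 6.5.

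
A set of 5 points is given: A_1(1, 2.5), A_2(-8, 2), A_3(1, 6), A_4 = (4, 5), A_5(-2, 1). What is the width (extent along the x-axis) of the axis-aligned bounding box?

12

max x = 4, min x = -8, so width = 12.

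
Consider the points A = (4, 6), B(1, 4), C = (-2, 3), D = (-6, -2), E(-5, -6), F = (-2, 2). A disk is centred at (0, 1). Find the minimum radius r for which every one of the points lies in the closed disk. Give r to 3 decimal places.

The required radius is the distance from (0, 1) to the farthest point.
Squared distances: 41, 10, 8, 45, 74, 5.
Maximum is 74, attained at E.
r = √74 ≈ 8.602.

8.602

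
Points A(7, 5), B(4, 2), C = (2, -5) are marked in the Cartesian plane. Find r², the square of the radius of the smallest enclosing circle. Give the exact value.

31.25

Side lengths²: AB² = 18, AC² = 125, BC² = 53.
Since AC² = 125 ≥ 53 + 18 = 71, the angle opposite AC is not acute, so the smallest enclosing circle has AC as diameter.
Centre = midpoint of AC = (4.5, 0), r² = 125/4 = 31.25.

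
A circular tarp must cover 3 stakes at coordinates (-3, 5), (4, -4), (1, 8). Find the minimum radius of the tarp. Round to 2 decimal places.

6.19

Call the three points A, B, C in the order given.
Side lengths²: AB² = 130, AC² = 25, BC² = 153.
Since BC² = 153 < 130 + 25 = 155, the triangle is acute, so the smallest enclosing circle is the circumcircle.
Circumcentre = (91/38, 75/38), r² = 27625/722.
r = √(27625/722) ≈ 6.19.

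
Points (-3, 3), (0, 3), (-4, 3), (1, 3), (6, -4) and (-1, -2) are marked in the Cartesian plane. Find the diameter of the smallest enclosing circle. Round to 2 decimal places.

By Welzl's lemma the MEC is supported by two points (diametrically opposite) or three points (on a circumcircle).
The farthest pair is (-4, 3)–(6, -4) with squared distance 149. The circle on this segment as diameter has centre (1, -0.5) and r² = 149/4 = 37.25.
Check (-3, 3): distance² to centre = 28.25 ≤ 37.25, so it lies inside.
All remaining points lie in this disk, and no smaller disk contains both endpoints, so this is the minimum enclosing circle.
Diameter = 2r = 2√(37.25) ≈ 12.21.

12.21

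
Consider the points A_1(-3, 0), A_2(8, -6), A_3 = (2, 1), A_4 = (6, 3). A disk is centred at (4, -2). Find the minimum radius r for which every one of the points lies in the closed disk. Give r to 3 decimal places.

7.280

The required radius is the distance from (4, -2) to the farthest point.
Squared distances: 53, 32, 13, 29.
Maximum is 53, attained at A_1.
r = √53 ≈ 7.280.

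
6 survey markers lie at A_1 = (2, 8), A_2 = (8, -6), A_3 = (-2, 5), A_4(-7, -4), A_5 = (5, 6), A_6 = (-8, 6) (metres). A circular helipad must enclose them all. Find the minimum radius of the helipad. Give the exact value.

10

A smallest enclosing disk is always determined by at most three of the input points on its boundary.
The farthest pair is A_2–A_6 with squared distance 400. The circle on this segment as diameter has centre (0, 0) and r² = 400/4 = 100.
Check A_1: distance² to centre = 68 ≤ 100, so it lies inside.
All remaining points lie in this disk, and no smaller disk contains both endpoints, so this is the minimum enclosing circle.
r = √100 = 10.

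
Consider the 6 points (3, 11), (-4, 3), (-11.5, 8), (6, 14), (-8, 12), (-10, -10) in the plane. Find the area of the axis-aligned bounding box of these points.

x ranges over [-11.5, 6], width 17.5.
y ranges over [-10, 14], height 24.
Area = 17.5 × 24 = 420.

420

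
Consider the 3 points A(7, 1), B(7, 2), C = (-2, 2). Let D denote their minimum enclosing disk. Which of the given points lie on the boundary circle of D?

Side lengths²: AB² = 1, AC² = 82, BC² = 81.
Since AC² = 82 ≥ 81 + 1 = 82, the angle opposite AC is not acute, so the smallest enclosing circle has AC as diameter.
Centre = midpoint of AC = (2.5, 1.5), r² = 82/4 = 20.5.
The points at distance exactly r from the centre are A, B, C — 3 points.

A, B, C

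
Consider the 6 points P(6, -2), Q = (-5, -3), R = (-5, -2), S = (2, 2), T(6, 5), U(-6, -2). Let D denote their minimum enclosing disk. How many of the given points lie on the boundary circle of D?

A smallest enclosing disk is always determined by at most three of the input points on its boundary.
The farthest pair is T–U with squared distance 193. The circle on this segment as diameter has centre (0, 1.5) and r² = 193/4 = 48.25.
Check P: distance² to centre = 48.25 ≤ 48.25, so it lies inside.
All remaining points lie in this disk, and no smaller disk contains both endpoints, so this is the minimum enclosing circle.
The points at distance exactly r from the centre are P, T, U — 3 points.

3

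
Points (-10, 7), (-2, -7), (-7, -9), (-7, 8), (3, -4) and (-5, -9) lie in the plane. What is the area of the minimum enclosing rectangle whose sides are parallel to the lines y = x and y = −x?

204

In coordinates u = x + y, v = x − y the rectangle is axis-aligned; the map (x,y)→(u,v) scales areas by 2.
u-values: -3, -9, -16, 1, -1, -14; range = 1 − (-16) = 17.
v-values: -17, 5, 2, -15, 7, 4; range = 7 − (-17) = 24.
Area = (17 × 24) / 2 = 204.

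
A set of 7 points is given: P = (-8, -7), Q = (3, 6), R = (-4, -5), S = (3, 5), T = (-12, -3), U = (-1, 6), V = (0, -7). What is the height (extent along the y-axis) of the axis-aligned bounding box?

max y = 6, min y = -7, so height = 13.

13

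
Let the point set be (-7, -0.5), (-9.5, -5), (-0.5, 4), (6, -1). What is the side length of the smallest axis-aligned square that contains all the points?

The bounding box has width 15.5 and height 9.
An axis-aligned square enclosing the set must have side ≥ max(width, height).
So the minimum side is max(15.5, 9) = 15.5.

15.5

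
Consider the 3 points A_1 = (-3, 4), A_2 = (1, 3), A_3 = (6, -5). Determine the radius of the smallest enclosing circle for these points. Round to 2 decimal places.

6.36

Side lengths²: A_1A_2² = 17, A_1A_3² = 162, A_2A_3² = 89.
Since A_1A_3² = 162 ≥ 89 + 17 = 106, the angle opposite A_1A_3 is not acute, so the smallest enclosing circle has A_1A_3 as diameter.
Centre = midpoint of A_1A_3 = (1.5, -0.5), r² = 162/4 = 40.5.
r = √(40.5) ≈ 6.36.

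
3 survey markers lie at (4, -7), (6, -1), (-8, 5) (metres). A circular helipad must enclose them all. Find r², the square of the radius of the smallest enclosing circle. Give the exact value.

Call the three points A, B, C in the order given.
Side lengths²: AB² = 40, AC² = 288, BC² = 232.
Since AC² = 288 ≥ 232 + 40 = 272, the angle opposite AC is not acute, so the smallest enclosing circle has AC as diameter.
Centre = midpoint of AC = (-2, -1), r² = 288/4 = 72.

72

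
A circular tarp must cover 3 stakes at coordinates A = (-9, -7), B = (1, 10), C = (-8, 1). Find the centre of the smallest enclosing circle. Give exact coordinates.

Side lengths²: AB² = 389, AC² = 65, BC² = 162.
Since AB² = 389 ≥ 162 + 65 = 227, the angle opposite AB is not acute, so the smallest enclosing circle has AB as diameter.
Centre = midpoint of AB = (-4, 1.5), r² = 389/4 = 97.25.
Centre = (-4, 1.5).

(-4, 1.5)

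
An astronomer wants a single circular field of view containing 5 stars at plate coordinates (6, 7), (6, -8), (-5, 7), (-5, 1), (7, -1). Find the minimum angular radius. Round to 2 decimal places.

9.30

The minimum enclosing circle of a finite set is fixed by two of the points (as a diameter) or three (as a circumcircle).
The farthest pair is (6, -8)–(-5, 7) with squared distance 346. The circle on this segment as diameter has centre (0.5, -0.5) and r² = 346/4 = 86.5.
Check (6, 7): distance² to centre = 86.5 ≤ 86.5, so it lies inside.
All remaining points lie in this disk, and no smaller disk contains both endpoints, so this is the minimum enclosing circle.
r = √(86.5) ≈ 9.30.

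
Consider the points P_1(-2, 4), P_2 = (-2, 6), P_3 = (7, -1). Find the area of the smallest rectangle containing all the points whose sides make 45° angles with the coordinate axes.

In coordinates u = x + y, v = x − y the rectangle is axis-aligned; the map (x,y)→(u,v) scales areas by 2.
u-values: 2, 4, 6; range = 6 − 2 = 4.
v-values: -6, -8, 8; range = 8 − (-8) = 16.
Area = (4 × 16) / 2 = 32.

32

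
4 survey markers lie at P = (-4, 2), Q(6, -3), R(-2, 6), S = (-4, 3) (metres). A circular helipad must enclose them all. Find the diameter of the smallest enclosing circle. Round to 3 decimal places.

12.055

By Welzl's lemma the MEC is supported by two points (diametrically opposite) or three points (on a circumcircle).
The minimum enclosing circle is determined by three boundary points: Q, R, S.
Their circumcentre is (25/14, 55/42) with r² = 32045/882.
The farthest remaining point P is at distance² 29945/882 ≤ 32045/882.
Diameter = 2r = 2√(32045/882) ≈ 12.055.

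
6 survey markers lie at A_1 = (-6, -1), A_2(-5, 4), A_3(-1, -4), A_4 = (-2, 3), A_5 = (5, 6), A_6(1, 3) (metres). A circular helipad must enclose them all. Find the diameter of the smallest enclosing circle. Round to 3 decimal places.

13.038

The minimum enclosing circle of a finite set is fixed by two of the points (as a diameter) or three (as a circumcircle).
The farthest pair is A_1–A_5 with squared distance 170. The circle on this segment as diameter has centre (-0.5, 2.5) and r² = 170/4 = 42.5.
Check A_2: distance² to centre = 22.5 ≤ 42.5, so it lies inside.
All remaining points lie in this disk, and no smaller disk contains both endpoints, so this is the minimum enclosing circle.
Diameter = 2r = 2√(42.5) ≈ 13.038.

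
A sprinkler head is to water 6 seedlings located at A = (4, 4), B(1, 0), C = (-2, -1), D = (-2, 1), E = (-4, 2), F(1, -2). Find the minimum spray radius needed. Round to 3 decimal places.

A smallest enclosing disk is always determined by at most three of the input points on its boundary.
The minimum enclosing circle is determined by three boundary points: A, E, F.
Their circumcentre is (3/14, 15/7) with r² = 3485/196.
The farthest remaining point C is at distance² 2897/196 ≤ 3485/196.
r = √(3485/196) ≈ 4.217.

4.217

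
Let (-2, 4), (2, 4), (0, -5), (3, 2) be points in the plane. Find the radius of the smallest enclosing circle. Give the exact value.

85/18

The minimum enclosing circle is determined by three boundary points: (-2, 4), (2, 4), (0, -5).
Their circumcentre is (0, -5/18) with r² = 7225/324.
The farthest remaining point (3, 2) is at distance² 4597/324 ≤ 7225/324.
r = √(7225/324) = 85/18.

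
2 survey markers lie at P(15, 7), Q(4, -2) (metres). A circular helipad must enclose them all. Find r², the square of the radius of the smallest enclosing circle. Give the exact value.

50.5

The smallest circle enclosing two points has them as diameter endpoints.
Centre = midpoint = (9.5, 2.5); r² = |PQ|²/4 = 202/4 = 50.5.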